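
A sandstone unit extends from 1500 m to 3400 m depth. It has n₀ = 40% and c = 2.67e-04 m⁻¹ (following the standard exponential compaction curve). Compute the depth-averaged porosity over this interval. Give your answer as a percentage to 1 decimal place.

Working in km (1 km = 1000 m; c in km⁻¹ = c in m⁻¹ × 1000):
⟨n⟩ = (1/(d₂−d₁)) ∫ n₀ e^(−cd) dd = n₀·(e^(−c·d₁) − e^(−c·d₂)) / (c·(d₂−d₁))
e^(−0.267×1.5) = 0.6700; e^(−0.267×3.4) = 0.4034
⟨n⟩ = 0.4 × (0.6700 − 0.4034) / (0.267 × 1.9) = 0.4 × 0.5255 = 0.2102

21.0%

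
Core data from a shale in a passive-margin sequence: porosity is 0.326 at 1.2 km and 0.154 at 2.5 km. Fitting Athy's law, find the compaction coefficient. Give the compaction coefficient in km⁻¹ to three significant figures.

0.577 km⁻¹

Athy: phi(Z) = phi₀ e^(−βZ) ⇒ phi₁/phi₂ = e^{β(Z₂−Z₁)} ⇒ β = ln(phi₁/phi₂)/(Z₂−Z₁)
β = ln(0.326/0.154) / (2.5 − 1.2) = ln(2.117) / 1.3 = 0.7499 / 1.3 = 0.5769 km⁻¹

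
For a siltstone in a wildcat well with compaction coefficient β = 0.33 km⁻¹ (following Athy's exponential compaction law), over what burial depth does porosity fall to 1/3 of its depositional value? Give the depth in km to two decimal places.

phi/phi₀ = 1/3 ⇒ exp(−β·d) = 1/3 ⇒ d = ln(3) / β
d = 1.0986 / 0.33 = 3.329 km

3.33 km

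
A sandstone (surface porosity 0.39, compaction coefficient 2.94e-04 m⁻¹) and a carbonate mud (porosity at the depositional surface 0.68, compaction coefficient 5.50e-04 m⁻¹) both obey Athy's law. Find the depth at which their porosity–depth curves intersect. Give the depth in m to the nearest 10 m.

Working in km (1 km = 1000 m; c in km⁻¹ = c in m⁻¹ × 1000):
Set φ₀ₐ e^(−cₐZ) = φ₀ᵦ e^(−cᵦZ) ⇒ ln(φ₀ₐ/φ₀ᵦ) = (cₐ − cᵦ)·Z
Z = ln(0.39/0.68) / (0.294 − 0.55) = -0.5559 / -0.256 = 2.172 km

2170 m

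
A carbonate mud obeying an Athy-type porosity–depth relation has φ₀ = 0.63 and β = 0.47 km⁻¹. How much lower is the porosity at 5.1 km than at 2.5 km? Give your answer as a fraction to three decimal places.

φ(2.5) = 0.63·e^(−0.47×2.5) = 0.1946
φ(5.1) = 0.63·e^(−0.47×5.1) = 0.0573
Δφ = 0.1946 − 0.0573 = 0.1372

0.137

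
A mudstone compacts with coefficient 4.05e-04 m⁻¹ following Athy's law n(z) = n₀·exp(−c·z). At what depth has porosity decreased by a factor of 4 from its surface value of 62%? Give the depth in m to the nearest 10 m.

Working in km (1 km = 1000 m; c in km⁻¹ = c in m⁻¹ × 1000):
n/n₀ = 1/4 ⇒ exp(−c·z) = 1/4 ⇒ z = ln(4) / c
z = 1.3863 / 0.405 = 3.423 km

3420 m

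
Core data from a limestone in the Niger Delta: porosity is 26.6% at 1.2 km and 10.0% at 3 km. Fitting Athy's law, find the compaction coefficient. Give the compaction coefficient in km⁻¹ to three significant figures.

Athy: n(d) = n₀ e^(−kd) ⇒ n₁/n₂ = e^{k(d₂−d₁)} ⇒ k = ln(n₁/n₂)/(d₂−d₁)
k = ln(0.266/0.1) / (3 − 1.2) = ln(2.66) / 1.8 = 0.9783 / 1.8 = 0.5435 km⁻¹

0.544 km⁻¹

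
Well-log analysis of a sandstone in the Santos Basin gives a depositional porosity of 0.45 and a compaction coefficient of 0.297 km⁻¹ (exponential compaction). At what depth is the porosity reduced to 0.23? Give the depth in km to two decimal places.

Invert Athy's law: d = ln(n₀/n) / c
d = ln(0.45/0.23) / 0.297 = ln(1.957) / 0.297 = 0.6712 / 0.297 = 2.260 km

2.26 km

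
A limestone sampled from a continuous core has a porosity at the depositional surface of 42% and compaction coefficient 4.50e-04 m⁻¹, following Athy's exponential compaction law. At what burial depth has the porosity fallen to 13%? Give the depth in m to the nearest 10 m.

Working in km (1 km = 1000 m; k in km⁻¹ = k in m⁻¹ × 1000):
Invert Athy's law: z = ln(phi₀/phi) / k
z = ln(0.42/0.13) / 0.45 = ln(3.231) / 0.45 = 1.1727 / 0.45 = 2.606 km

2610 m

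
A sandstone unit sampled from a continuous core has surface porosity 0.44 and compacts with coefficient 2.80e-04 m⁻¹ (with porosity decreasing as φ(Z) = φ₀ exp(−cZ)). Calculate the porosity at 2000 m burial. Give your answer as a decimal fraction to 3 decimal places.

Working in km (1 km = 1000 m; c in km⁻¹ = c in m⁻¹ × 1000):
φ = φ₀·exp(−c·Z) = 0.44 × exp(−0.28 × 2) = 0.44 × exp(−0.56)
  = 0.44 × 0.5712 = 0.2513

0.251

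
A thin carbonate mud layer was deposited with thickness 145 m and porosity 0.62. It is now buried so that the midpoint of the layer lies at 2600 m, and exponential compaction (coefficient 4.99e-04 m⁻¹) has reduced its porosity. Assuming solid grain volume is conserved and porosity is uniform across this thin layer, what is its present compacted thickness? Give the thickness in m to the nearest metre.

66 m

Working in km (1 km = 1000 m; c in km⁻¹ = c in m⁻¹ × 1000):
Porosity at 2.6 km: φ = 0.62·exp(−0.499×2.6) = 0.1694
Solid-volume conservation: h(1−φ) = h₀(1−φ₀) ⇒ h = h₀·(1−φ₀)/(1−φ)
h = 0.145 × (1 − 0.62)/(1 − 0.1694) = 0.145 × 0.4575 = 0.0663 km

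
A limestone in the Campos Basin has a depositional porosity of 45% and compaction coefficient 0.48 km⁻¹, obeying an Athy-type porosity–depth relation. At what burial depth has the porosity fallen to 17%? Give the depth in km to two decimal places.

Invert Athy's law: d = ln(phi₀/phi) / β
d = ln(0.45/0.17) / 0.48 = ln(2.647) / 0.48 = 0.9734 / 0.48 = 2.028 km

2.03 km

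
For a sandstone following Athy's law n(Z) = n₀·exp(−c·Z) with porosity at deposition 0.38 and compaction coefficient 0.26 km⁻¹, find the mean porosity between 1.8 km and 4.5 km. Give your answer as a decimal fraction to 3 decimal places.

⟨n⟩ = (1/(Z₂−Z₁)) ∫ n₀ e^(−cZ) dZ = n₀·(e^(−c·Z₁) − e^(−c·Z₂)) / (c·(Z₂−Z₁))
e^(−0.26×1.8) = 0.6263; e^(−0.26×4.5) = 0.3104
⟨n⟩ = 0.38 × (0.6263 − 0.3104) / (0.26 × 2.7) = 0.38 × 0.4500 = 0.1710

0.171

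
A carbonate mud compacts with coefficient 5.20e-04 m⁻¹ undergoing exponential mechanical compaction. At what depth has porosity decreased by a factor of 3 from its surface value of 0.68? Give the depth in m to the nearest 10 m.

2110 m

Working in km (1 km = 1000 m; k in km⁻¹ = k in m⁻¹ × 1000):
n/n₀ = 1/3 ⇒ exp(−k·d) = 1/3 ⇒ d = ln(3) / k
d = 1.0986 / 0.52 = 2.113 km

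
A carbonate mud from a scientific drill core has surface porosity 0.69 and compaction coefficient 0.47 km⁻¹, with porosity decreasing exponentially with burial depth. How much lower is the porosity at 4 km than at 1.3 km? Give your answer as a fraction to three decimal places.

φ(1.3) = 0.69·e^(−0.47×1.3) = 0.3745
φ(4) = 0.69·e^(−0.47×4) = 0.1053
Δφ = 0.3745 − 0.1053 = 0.2693

0.269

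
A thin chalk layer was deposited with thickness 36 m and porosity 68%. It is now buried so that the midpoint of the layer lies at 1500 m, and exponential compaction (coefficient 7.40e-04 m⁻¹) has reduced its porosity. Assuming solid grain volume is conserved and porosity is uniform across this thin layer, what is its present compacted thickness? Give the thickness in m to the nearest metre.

15 m

Working in km (1 km = 1000 m; k in km⁻¹ = k in m⁻¹ × 1000):
Porosity at 1.5 km: n = 0.68·exp(−0.74×1.5) = 0.2241
Solid-volume conservation: h(1−n) = h₀(1−n₀) ⇒ h = h₀·(1−n₀)/(1−n)
h = 0.036 × (1 − 0.68)/(1 − 0.2241) = 0.036 × 0.4124 = 0.0148 km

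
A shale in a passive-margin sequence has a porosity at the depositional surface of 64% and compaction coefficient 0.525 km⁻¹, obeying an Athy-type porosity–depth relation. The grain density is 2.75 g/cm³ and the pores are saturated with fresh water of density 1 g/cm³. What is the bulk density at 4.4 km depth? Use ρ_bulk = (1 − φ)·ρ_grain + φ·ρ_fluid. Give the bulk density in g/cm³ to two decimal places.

2.64 g/cm³

Porosity at depth: n = 0.64·exp(−0.525×4.4) = 0.64×0.0993 = 0.0635
Bulk density: ρ_b = (1−n)ρ_g + n·ρ_f = 0.9365×2.75 + 0.0635×1
       = 2.575 + 0.064 = 2.639 g/cm³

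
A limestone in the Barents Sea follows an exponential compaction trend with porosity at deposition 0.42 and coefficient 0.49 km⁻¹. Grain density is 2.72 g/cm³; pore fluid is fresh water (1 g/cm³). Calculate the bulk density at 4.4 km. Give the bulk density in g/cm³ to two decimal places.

Porosity at depth: phi = 0.42·exp(−0.49×4.4) = 0.42×0.1158 = 0.0486
Bulk density: ρ_b = (1−phi)ρ_g + phi·ρ_f = 0.9514×2.72 + 0.0486×1
       = 2.588 + 0.049 = 2.636 g/cm³

2.64 g/cm³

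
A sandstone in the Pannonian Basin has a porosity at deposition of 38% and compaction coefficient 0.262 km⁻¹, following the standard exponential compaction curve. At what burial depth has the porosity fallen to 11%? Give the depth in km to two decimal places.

4.73 km

Invert Athy's law: Z = ln(n₀/n) / β
Z = ln(0.38/0.11) / 0.262 = ln(3.455) / 0.262 = 1.2397 / 0.262 = 4.732 km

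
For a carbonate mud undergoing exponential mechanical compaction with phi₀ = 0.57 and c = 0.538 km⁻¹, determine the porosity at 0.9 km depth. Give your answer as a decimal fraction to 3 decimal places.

0.351

phi = phi₀·exp(−c·z) = 0.57 × exp(−0.538 × 0.9) = 0.57 × exp(−0.4842)
  = 0.57 × 0.6162 = 0.3512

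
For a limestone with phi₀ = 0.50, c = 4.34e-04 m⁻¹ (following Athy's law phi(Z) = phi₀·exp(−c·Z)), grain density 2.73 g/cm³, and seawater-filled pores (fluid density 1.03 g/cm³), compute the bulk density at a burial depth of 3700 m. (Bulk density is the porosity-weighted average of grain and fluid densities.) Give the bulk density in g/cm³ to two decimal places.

Working in km (1 km = 1000 m; c in km⁻¹ = c in m⁻¹ × 1000):
Porosity at depth: phi = 0.5·exp(−0.434×3.7) = 0.5×0.2007 = 0.1004
Bulk density: ρ_b = (1−phi)ρ_g + phi·ρ_f = 0.8996×2.73 + 0.1004×1.03
       = 2.456 + 0.103 = 2.559 g/cm³

2.56 g/cm³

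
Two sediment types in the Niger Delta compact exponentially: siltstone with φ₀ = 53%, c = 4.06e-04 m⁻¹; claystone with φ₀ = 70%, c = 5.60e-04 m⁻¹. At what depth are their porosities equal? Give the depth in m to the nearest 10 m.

Working in km (1 km = 1000 m; c in km⁻¹ = c in m⁻¹ × 1000):
Set φ₀ₐ e^(−cₐd) = φ₀ᵦ e^(−cᵦd) ⇒ ln(φ₀ₐ/φ₀ᵦ) = (cₐ − cᵦ)·d
d = ln(0.53/0.7) / (0.406 − 0.56) = -0.2782 / -0.154 = 1.807 km

1810 m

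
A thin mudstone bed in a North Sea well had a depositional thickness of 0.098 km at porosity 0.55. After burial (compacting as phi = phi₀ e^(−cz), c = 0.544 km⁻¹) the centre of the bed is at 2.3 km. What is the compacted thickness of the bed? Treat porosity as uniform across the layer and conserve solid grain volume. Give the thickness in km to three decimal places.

0.052 km

Porosity at 2.3 km: phi = 0.55·exp(−0.544×2.3) = 0.1574
Solid-volume conservation: h(1−phi) = h₀(1−phi₀) ⇒ h = h₀·(1−phi₀)/(1−phi)
h = 0.098 × (1 − 0.55)/(1 − 0.1574) = 0.098 × 0.5341 = 0.0523 km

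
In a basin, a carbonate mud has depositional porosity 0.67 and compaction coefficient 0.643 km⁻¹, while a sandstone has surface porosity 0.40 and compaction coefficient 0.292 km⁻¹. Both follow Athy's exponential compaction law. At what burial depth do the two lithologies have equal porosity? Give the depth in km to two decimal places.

1.47 km

Set phi₀ₐ e^(−cₐZ) = phi₀ᵦ e^(−cᵦZ) ⇒ ln(phi₀ₐ/phi₀ᵦ) = (cₐ − cᵦ)·Z
Z = ln(0.67/0.4) / (0.643 − 0.292) = 0.5158 / 0.351 = 1.470 km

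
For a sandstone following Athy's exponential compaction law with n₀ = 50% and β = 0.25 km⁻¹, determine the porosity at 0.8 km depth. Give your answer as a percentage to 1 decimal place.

n = n₀·exp(−β·d) = 0.5 × exp(−0.25 × 0.8) = 0.5 × exp(−0.2)
  = 0.5 × 0.8187 = 0.4094

40.9%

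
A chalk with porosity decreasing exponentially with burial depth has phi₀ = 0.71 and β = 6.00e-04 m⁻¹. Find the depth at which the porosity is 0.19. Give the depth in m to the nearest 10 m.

Working in km (1 km = 1000 m; β in km⁻¹ = β in m⁻¹ × 1000):
Invert Athy's law: d = ln(phi₀/phi) / β
d = ln(0.71/0.19) / 0.6 = ln(3.737) / 0.6 = 1.3182 / 0.6 = 2.197 km

2200 m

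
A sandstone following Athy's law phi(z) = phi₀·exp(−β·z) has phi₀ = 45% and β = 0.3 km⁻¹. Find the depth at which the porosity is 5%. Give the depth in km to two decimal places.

7.32 km

Invert Athy's law: z = ln(phi₀/phi) / β
z = ln(0.45/0.05) / 0.3 = ln(9) / 0.3 = 2.1972 / 0.3 = 7.324 km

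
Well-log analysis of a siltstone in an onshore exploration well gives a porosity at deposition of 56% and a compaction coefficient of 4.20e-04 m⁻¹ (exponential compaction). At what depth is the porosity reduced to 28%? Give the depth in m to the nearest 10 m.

Working in km (1 km = 1000 m; c in km⁻¹ = c in m⁻¹ × 1000):
Invert Athy's law: Z = ln(n₀/n) / c
Z = ln(0.56/0.28) / 0.42 = ln(2) / 0.42 = 0.6931 / 0.42 = 1.650 km

1650 m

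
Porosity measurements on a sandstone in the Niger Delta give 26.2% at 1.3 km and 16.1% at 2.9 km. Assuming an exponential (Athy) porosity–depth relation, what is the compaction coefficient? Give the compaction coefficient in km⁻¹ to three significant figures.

Athy: phi(z) = phi₀ e^(−kz) ⇒ phi₁/phi₂ = e^{k(z₂−z₁)} ⇒ k = ln(phi₁/phi₂)/(z₂−z₁)
k = ln(0.262/0.161) / (2.9 − 1.3) = ln(1.627) / 1.6 = 0.4869 / 1.6 = 0.3043 km⁻¹

0.304 km⁻¹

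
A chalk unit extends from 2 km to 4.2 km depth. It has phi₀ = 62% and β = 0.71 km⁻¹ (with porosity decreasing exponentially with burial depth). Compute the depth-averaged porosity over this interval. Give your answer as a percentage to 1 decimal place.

⟨phi⟩ = (1/(Z₂−Z₁)) ∫ phi₀ e^(−βZ) dZ = phi₀·(e^(−β·Z₁) − e^(−β·Z₂)) / (β·(Z₂−Z₁))
e^(−0.71×2) = 0.2417; e^(−0.71×4.2) = 0.0507
⟨phi⟩ = 0.62 × (0.2417 − 0.0507) / (0.71 × 2.2) = 0.62 × 0.1223 = 0.0758

7.6%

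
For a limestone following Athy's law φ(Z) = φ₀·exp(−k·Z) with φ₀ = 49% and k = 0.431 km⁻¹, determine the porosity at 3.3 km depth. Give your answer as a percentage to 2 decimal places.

11.82%

φ = φ₀·exp(−k·Z) = 0.49 × exp(−0.431 × 3.3) = 0.49 × exp(−1.422)
  = 0.49 × 0.2412 = 0.1182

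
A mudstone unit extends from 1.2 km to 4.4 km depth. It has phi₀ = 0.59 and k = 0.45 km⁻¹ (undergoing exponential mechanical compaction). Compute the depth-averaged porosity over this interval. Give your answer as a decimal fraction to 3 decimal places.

0.182

⟨phi⟩ = (1/(z₂−z₁)) ∫ phi₀ e^(−kz) dz = phi₀·(e^(−k·z₁) − e^(−k·z₂)) / (k·(z₂−z₁))
e^(−0.45×1.2) = 0.5827; e^(−0.45×4.4) = 0.1381
⟨phi⟩ = 0.59 × (0.5827 − 0.1381) / (0.45 × 3.2) = 0.59 × 0.3088 = 0.1822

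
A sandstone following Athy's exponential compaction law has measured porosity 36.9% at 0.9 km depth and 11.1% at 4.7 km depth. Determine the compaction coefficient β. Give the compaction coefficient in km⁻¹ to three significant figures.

0.316 km⁻¹

Athy: phi(d) = phi₀ e^(−βd) ⇒ phi₁/phi₂ = e^{β(d₂−d₁)} ⇒ β = ln(phi₁/phi₂)/(d₂−d₁)
β = ln(0.369/0.111) / (4.7 − 0.9) = ln(3.324) / 3.8 = 1.2013 / 3.8 = 0.3161 km⁻¹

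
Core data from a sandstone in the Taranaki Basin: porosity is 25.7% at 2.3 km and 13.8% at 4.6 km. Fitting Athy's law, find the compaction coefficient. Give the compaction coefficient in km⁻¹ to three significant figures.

0.270 km⁻¹

Athy: phi(d) = phi₀ e^(−kd) ⇒ phi₁/phi₂ = e^{k(d₂−d₁)} ⇒ k = ln(phi₁/phi₂)/(d₂−d₁)
k = ln(0.257/0.138) / (4.6 − 2.3) = ln(1.862) / 2.3 = 0.6218 / 2.3 = 0.2704 km⁻¹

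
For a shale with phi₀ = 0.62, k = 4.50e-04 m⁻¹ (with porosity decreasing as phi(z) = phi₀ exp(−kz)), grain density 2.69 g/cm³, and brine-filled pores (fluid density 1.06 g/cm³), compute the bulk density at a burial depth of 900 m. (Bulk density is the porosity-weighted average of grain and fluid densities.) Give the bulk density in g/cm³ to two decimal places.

Working in km (1 km = 1000 m; k in km⁻¹ = k in m⁻¹ × 1000):
Porosity at depth: phi = 0.62·exp(−0.45×0.9) = 0.62×0.6670 = 0.4135
Bulk density: ρ_b = (1−phi)ρ_g + phi·ρ_f = 0.5865×2.69 + 0.4135×1.06
       = 1.578 + 0.438 = 2.016 g/cm³

2.02 g/cm³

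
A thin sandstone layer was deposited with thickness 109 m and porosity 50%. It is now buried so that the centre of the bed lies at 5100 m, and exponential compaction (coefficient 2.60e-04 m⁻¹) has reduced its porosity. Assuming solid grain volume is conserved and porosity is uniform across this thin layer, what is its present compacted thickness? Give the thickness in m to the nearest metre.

63 m

Working in km (1 km = 1000 m; β in km⁻¹ = β in m⁻¹ × 1000):
Porosity at 5.1 km: phi = 0.5·exp(−0.26×5.1) = 0.1328
Solid-volume conservation: h(1−phi) = h₀(1−phi₀) ⇒ h = h₀·(1−phi₀)/(1−phi)
h = 0.109 × (1 − 0.5)/(1 − 0.1328) = 0.109 × 0.5765 = 0.0628 km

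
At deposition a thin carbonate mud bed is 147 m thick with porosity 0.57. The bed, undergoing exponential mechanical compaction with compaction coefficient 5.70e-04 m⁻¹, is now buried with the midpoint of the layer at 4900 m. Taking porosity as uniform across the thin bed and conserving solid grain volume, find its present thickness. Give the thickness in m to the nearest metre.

65 m

Working in km (1 km = 1000 m; β in km⁻¹ = β in m⁻¹ × 1000):
Porosity at 4.9 km: φ = 0.57·exp(−0.57×4.9) = 0.0349
Solid-volume conservation: h(1−φ) = h₀(1−φ₀) ⇒ h = h₀·(1−φ₀)/(1−φ)
h = 0.147 × (1 − 0.57)/(1 − 0.0349) = 0.147 × 0.4456 = 0.0655 km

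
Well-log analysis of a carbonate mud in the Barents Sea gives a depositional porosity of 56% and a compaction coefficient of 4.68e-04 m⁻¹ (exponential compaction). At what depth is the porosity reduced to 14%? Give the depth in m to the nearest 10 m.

2960 m

Working in km (1 km = 1000 m; β in km⁻¹ = β in m⁻¹ × 1000):
Invert Athy's law: Z = ln(phi₀/phi) / β
Z = ln(0.56/0.14) / 0.468 = ln(4) / 0.468 = 1.3863 / 0.468 = 2.962 km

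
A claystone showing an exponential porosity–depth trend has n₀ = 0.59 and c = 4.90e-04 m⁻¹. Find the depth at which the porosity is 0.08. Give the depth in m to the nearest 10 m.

Working in km (1 km = 1000 m; c in km⁻¹ = c in m⁻¹ × 1000):
Invert Athy's law: z = ln(n₀/n) / c
z = ln(0.59/0.08) / 0.49 = ln(7.375) / 0.49 = 1.9981 / 0.49 = 4.078 km

4080 m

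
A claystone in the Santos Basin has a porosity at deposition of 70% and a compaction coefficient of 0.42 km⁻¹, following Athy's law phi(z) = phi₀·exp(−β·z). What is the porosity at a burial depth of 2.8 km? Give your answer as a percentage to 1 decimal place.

phi = phi₀·exp(−β·z) = 0.7 × exp(−0.42 × 2.8) = 0.7 × exp(−1.176)
  = 0.7 × 0.3085 = 0.2160

21.6%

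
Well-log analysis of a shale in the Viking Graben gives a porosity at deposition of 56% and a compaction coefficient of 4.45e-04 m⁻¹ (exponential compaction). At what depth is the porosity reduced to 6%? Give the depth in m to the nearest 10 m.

Working in km (1 km = 1000 m; β in km⁻¹ = β in m⁻¹ × 1000):
Invert Athy's law: d = ln(φ₀/φ) / β
d = ln(0.56/0.06) / 0.445 = ln(9.333) / 0.445 = 2.2336 / 0.445 = 5.019 km

5020 m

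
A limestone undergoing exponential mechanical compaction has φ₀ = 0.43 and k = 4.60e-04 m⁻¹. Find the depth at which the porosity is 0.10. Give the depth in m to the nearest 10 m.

Working in km (1 km = 1000 m; k in km⁻¹ = k in m⁻¹ × 1000):
Invert Athy's law: z = ln(φ₀/φ) / k
z = ln(0.43/0.1) / 0.46 = ln(4.3) / 0.46 = 1.4586 / 0.46 = 3.171 km

3170 m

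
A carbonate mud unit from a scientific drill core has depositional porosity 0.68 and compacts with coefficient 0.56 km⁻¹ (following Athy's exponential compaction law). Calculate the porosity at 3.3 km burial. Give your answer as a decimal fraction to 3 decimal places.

0.107

n = n₀·exp(−c·Z) = 0.68 × exp(−0.56 × 3.3) = 0.68 × exp(−1.848)
  = 0.68 × 0.1576 = 0.1071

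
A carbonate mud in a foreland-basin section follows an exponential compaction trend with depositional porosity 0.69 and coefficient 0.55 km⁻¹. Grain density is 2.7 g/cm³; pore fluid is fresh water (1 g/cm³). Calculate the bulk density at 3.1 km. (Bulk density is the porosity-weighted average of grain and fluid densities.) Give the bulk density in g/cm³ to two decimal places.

2.49 g/cm³

Porosity at depth: phi = 0.69·exp(−0.55×3.1) = 0.69×0.1818 = 0.1254
Bulk density: ρ_b = (1−phi)ρ_g + phi·ρ_f = 0.8746×2.7 + 0.1254×1
       = 2.361 + 0.125 = 2.487 g/cm³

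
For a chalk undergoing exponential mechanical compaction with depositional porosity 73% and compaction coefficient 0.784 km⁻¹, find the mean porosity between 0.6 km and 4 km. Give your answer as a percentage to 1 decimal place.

15.9%

⟨n⟩ = (1/(Z₂−Z₁)) ∫ n₀ e^(−kZ) dZ = n₀·(e^(−k·Z₁) − e^(−k·Z₂)) / (k·(Z₂−Z₁))
e^(−0.784×0.6) = 0.6248; e^(−0.784×4) = 0.0435
⟨n⟩ = 0.73 × (0.6248 − 0.0435) / (0.784 × 3.4) = 0.73 × 0.2181 = 0.1592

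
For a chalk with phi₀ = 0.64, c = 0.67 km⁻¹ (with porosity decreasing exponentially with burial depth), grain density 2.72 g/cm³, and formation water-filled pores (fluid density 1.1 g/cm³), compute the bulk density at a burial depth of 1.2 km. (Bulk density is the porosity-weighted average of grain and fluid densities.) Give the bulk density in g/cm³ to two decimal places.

2.26 g/cm³

Porosity at depth: phi = 0.64·exp(−0.67×1.2) = 0.64×0.4475 = 0.2864
Bulk density: ρ_b = (1−phi)ρ_g + phi·ρ_f = 0.7136×2.72 + 0.2864×1.1
       = 1.941 + 0.315 = 2.256 g/cm³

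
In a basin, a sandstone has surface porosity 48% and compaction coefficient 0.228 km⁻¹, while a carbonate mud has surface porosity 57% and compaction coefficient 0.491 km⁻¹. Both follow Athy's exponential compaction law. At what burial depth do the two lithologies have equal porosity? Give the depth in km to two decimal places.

0.65 km

Set n₀ₐ e^(−kₐd) = n₀ᵦ e^(−kᵦd) ⇒ ln(n₀ₐ/n₀ᵦ) = (kₐ − kᵦ)·d
d = ln(0.48/0.57) / (0.228 − 0.491) = -0.1719 / -0.263 = 0.653 km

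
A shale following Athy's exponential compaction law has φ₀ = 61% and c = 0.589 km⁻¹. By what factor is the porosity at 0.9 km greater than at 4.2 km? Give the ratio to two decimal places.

6.98

φ(d₁)/φ(d₂) = e^(−c·d₁)/e^(−c·d₂) = e^{c(d₂−d₁)}
= exp(0.589 × 3.3) = exp(1.944) = 6.9845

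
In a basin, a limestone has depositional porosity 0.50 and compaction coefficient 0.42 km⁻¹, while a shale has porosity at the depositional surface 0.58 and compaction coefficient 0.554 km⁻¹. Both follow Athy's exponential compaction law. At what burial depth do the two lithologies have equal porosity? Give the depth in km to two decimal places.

1.11 km

Set φ₀ₐ e^(−kₐz) = φ₀ᵦ e^(−kᵦz) ⇒ ln(φ₀ₐ/φ₀ᵦ) = (kₐ − kᵦ)·z
z = ln(0.5/0.58) / (0.42 − 0.554) = -0.1484 / -0.134 = 1.108 km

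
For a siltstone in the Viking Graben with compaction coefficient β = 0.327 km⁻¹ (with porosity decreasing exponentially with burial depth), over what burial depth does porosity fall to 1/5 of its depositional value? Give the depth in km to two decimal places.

4.92 km

n/n₀ = 1/5 ⇒ exp(−β·d) = 1/5 ⇒ d = ln(5) / β
d = 1.6094 / 0.327 = 4.922 km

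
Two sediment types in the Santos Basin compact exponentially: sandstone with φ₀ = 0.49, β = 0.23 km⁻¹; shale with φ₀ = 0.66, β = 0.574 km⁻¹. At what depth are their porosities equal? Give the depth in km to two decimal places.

Set φ₀ₐ e^(−βₐz) = φ₀ᵦ e^(−βᵦz) ⇒ ln(φ₀ₐ/φ₀ᵦ) = (βₐ − βᵦ)·z
z = ln(0.49/0.66) / (0.23 − 0.574) = -0.2978 / -0.344 = 0.866 km

0.87 km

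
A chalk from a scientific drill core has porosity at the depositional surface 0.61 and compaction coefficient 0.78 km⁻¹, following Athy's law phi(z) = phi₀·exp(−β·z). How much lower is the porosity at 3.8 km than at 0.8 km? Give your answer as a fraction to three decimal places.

phi(0.8) = 0.61·e^(−0.78×0.8) = 0.3268
phi(3.8) = 0.61·e^(−0.78×3.8) = 0.0315
Δphi = 0.3268 − 0.0315 = 0.2954

0.295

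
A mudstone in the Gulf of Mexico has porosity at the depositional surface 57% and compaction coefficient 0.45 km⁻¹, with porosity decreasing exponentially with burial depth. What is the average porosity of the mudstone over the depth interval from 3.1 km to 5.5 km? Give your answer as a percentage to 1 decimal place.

8.6%

⟨n⟩ = (1/(d₂−d₁)) ∫ n₀ e^(−kd) dd = n₀·(e^(−k·d₁) − e^(−k·d₂)) / (k·(d₂−d₁))
e^(−0.45×3.1) = 0.2478; e^(−0.45×5.5) = 0.0842
⟨n⟩ = 0.57 × (0.2478 − 0.0842) / (0.45 × 2.4) = 0.57 × 0.1515 = 0.0864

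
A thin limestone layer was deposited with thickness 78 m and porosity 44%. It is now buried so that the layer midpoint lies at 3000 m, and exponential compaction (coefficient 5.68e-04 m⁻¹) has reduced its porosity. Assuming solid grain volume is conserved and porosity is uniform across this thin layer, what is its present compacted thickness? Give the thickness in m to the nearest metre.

47 m

Working in km (1 km = 1000 m; k in km⁻¹ = k in m⁻¹ × 1000):
Porosity at 3 km: n = 0.44·exp(−0.568×3) = 0.0801
Solid-volume conservation: h(1−n) = h₀(1−n₀) ⇒ h = h₀·(1−n₀)/(1−n)
h = 0.078 × (1 − 0.44)/(1 − 0.0801) = 0.078 × 0.6087 = 0.0475 km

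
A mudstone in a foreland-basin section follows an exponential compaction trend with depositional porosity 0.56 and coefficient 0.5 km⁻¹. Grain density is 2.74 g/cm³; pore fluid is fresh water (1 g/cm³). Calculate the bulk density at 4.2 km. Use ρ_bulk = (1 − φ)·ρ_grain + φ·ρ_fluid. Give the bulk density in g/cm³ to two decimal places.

Porosity at depth: φ = 0.56·exp(−0.5×4.2) = 0.56×0.1225 = 0.0686
Bulk density: ρ_b = (1−φ)ρ_g + φ·ρ_f = 0.9314×2.74 + 0.0686×1
       = 2.552 + 0.069 = 2.621 g/cm³

2.62 g/cm³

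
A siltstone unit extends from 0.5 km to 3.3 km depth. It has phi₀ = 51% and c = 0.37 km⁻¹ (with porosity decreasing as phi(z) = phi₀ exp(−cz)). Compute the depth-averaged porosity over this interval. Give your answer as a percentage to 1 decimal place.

26.4%

⟨phi⟩ = (1/(z₂−z₁)) ∫ phi₀ e^(−cz) dz = phi₀·(e^(−c·z₁) − e^(−c·z₂)) / (c·(z₂−z₁))
e^(−0.37×0.5) = 0.8311; e^(−0.37×3.3) = 0.2949
⟨phi⟩ = 0.51 × (0.8311 − 0.2949) / (0.37 × 2.8) = 0.51 × 0.5175 = 0.2639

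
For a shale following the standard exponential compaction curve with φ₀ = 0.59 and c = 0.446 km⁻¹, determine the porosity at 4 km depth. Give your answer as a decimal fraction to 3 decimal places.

φ = φ₀·exp(−c·Z) = 0.59 × exp(−0.446 × 4) = 0.59 × exp(−1.784)
  = 0.59 × 0.1680 = 0.0991

0.099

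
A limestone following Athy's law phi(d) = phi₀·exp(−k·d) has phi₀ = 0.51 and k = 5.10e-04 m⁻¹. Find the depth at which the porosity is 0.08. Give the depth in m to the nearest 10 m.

3630 m

Working in km (1 km = 1000 m; k in km⁻¹ = k in m⁻¹ × 1000):
Invert Athy's law: d = ln(phi₀/phi) / k
d = ln(0.51/0.08) / 0.51 = ln(6.375) / 0.51 = 1.8524 / 0.51 = 3.632 km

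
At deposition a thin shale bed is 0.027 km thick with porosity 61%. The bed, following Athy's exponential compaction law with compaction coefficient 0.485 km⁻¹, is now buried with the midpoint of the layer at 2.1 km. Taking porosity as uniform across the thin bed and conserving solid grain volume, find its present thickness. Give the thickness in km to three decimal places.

0.014 km

Porosity at 2.1 km: phi = 0.61·exp(−0.485×2.1) = 0.2203
Solid-volume conservation: h(1−phi) = h₀(1−phi₀) ⇒ h = h₀·(1−phi₀)/(1−phi)
h = 0.027 × (1 − 0.61)/(1 − 0.2203) = 0.027 × 0.5002 = 0.0135 km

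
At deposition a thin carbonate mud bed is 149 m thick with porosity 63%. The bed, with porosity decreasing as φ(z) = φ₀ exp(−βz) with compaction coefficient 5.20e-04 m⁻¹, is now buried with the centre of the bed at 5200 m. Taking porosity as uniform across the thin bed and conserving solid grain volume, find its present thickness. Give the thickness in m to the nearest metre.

Working in km (1 km = 1000 m; β in km⁻¹ = β in m⁻¹ × 1000):
Porosity at 5.2 km: φ = 0.63·exp(−0.52×5.2) = 0.0422
Solid-volume conservation: h(1−φ) = h₀(1−φ₀) ⇒ h = h₀·(1−φ₀)/(1−φ)
h = 0.149 × (1 − 0.63)/(1 − 0.0422) = 0.149 × 0.3863 = 0.0576 km

58 m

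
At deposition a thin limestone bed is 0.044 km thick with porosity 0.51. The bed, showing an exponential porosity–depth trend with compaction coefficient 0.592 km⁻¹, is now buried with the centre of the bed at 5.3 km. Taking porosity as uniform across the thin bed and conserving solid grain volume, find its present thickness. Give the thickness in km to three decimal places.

Porosity at 5.3 km: phi = 0.51·exp(−0.592×5.3) = 0.0221
Solid-volume conservation: h(1−phi) = h₀(1−phi₀) ⇒ h = h₀·(1−phi₀)/(1−phi)
h = 0.044 × (1 − 0.51)/(1 − 0.0221) = 0.044 × 0.5011 = 0.0220 km

0.022 km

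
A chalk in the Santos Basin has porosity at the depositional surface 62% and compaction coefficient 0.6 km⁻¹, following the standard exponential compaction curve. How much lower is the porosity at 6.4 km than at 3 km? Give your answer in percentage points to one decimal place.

n(3) = 0.62·e^(−0.6×3) = 0.1025
n(6.4) = 0.62·e^(−0.6×6.4) = 0.0133
Δn = 0.1025 − 0.0133 = 0.0892

8.9 percentage points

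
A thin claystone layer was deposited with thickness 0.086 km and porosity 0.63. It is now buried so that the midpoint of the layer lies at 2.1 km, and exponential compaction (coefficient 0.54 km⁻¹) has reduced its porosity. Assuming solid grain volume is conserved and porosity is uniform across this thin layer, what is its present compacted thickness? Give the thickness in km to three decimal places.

Porosity at 2.1 km: φ = 0.63·exp(−0.54×2.1) = 0.2027
Solid-volume conservation: h(1−φ) = h₀(1−φ₀) ⇒ h = h₀·(1−φ₀)/(1−φ)
h = 0.086 × (1 − 0.63)/(1 − 0.2027) = 0.086 × 0.4641 = 0.0399 km

0.040 km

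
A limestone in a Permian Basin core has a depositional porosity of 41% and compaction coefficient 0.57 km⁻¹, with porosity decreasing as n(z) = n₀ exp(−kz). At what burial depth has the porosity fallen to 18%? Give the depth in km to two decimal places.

1.44 km

Invert Athy's law: z = ln(n₀/n) / k
z = ln(0.41/0.18) / 0.57 = ln(2.278) / 0.57 = 0.8232 / 0.57 = 1.444 km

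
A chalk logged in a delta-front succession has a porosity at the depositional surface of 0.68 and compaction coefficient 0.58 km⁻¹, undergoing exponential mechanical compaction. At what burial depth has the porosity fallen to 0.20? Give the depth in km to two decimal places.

Invert Athy's law: Z = ln(φ₀/φ) / β
Z = ln(0.68/0.2) / 0.58 = ln(3.4) / 0.58 = 1.2238 / 0.58 = 2.110 km

2.11 km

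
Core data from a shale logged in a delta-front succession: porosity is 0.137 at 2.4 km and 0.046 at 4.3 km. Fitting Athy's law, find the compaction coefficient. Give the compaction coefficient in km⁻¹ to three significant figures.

Athy: n(d) = n₀ e^(−βd) ⇒ n₁/n₂ = e^{β(d₂−d₁)} ⇒ β = ln(n₁/n₂)/(d₂−d₁)
β = ln(0.137/0.046) / (4.3 − 2.4) = ln(2.978) / 1.9 = 1.0913 / 1.9 = 0.5744 km⁻¹

0.574 km⁻¹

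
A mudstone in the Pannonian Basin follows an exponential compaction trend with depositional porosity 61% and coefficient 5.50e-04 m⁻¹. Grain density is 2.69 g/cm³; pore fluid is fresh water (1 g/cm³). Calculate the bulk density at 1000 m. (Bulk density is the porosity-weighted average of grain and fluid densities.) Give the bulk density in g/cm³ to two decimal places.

2.10 g/cm³

Working in km (1 km = 1000 m; β in km⁻¹ = β in m⁻¹ × 1000):
Porosity at depth: n = 0.61·exp(−0.55×1) = 0.61×0.5769 = 0.3519
Bulk density: ρ_b = (1−n)ρ_g + n·ρ_f = 0.6481×2.69 + 0.3519×1
       = 1.743 + 0.352 = 2.095 g/cm³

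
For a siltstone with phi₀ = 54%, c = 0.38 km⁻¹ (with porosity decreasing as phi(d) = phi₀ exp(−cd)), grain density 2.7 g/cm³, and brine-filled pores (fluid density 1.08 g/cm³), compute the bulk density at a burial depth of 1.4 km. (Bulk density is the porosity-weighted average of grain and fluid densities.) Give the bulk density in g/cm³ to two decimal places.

Porosity at depth: phi = 0.54·exp(−0.38×1.4) = 0.54×0.5874 = 0.3172
Bulk density: ρ_b = (1−phi)ρ_g + phi·ρ_f = 0.6828×2.7 + 0.3172×1.08
       = 1.844 + 0.343 = 2.186 g/cm³

2.19 g/cm³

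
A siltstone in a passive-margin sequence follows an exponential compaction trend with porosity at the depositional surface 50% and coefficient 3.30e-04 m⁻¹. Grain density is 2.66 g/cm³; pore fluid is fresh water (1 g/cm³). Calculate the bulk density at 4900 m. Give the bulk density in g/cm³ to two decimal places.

Working in km (1 km = 1000 m; k in km⁻¹ = k in m⁻¹ × 1000):
Porosity at depth: φ = 0.5·exp(−0.33×4.9) = 0.5×0.1985 = 0.0992
Bulk density: ρ_b = (1−φ)ρ_g + φ·ρ_f = 0.9008×2.66 + 0.0992×1
       = 2.396 + 0.099 = 2.495 g/cm³

2.50 g/cm³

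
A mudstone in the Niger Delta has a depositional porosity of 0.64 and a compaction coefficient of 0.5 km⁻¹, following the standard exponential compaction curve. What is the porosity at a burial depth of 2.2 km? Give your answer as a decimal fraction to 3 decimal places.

0.213

phi = phi₀·exp(−β·z) = 0.64 × exp(−0.5 × 2.2) = 0.64 × exp(−1.1)
  = 0.64 × 0.3329 = 0.2130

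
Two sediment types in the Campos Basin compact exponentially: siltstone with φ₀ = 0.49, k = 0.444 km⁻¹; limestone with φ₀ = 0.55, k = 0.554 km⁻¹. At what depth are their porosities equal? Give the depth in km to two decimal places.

1.05 km

Set φ₀ₐ e^(−kₐd) = φ₀ᵦ e^(−kᵦd) ⇒ ln(φ₀ₐ/φ₀ᵦ) = (kₐ − kᵦ)·d
d = ln(0.49/0.55) / (0.444 − 0.554) = -0.1155 / -0.11 = 1.050 km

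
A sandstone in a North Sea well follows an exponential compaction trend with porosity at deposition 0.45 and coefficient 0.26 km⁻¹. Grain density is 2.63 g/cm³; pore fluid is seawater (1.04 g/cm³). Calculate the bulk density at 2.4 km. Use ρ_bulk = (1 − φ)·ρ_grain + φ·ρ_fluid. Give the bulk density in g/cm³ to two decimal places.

2.25 g/cm³

Porosity at depth: phi = 0.45·exp(−0.26×2.4) = 0.45×0.5358 = 0.2411
Bulk density: ρ_b = (1−phi)ρ_g + phi·ρ_f = 0.7589×2.63 + 0.2411×1.04
       = 1.996 + 0.251 = 2.247 g/cm³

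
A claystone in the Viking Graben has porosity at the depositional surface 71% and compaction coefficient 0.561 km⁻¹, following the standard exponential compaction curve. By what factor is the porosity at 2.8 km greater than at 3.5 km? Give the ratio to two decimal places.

phi(z₁)/phi(z₂) = e^(−k·z₁)/e^(−k·z₂) = e^{k(z₂−z₁)}
= exp(0.561 × 0.7) = exp(0.3927) = 1.4810

1.48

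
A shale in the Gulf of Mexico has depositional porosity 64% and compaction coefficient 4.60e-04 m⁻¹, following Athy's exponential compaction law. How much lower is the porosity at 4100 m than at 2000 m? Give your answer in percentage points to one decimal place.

15.8 percentage points

Working in km (1 km = 1000 m; c in km⁻¹ = c in m⁻¹ × 1000):
n(2) = 0.64·e^(−0.46×2) = 0.2551
n(4.1) = 0.64·e^(−0.46×4.1) = 0.0971
Δn = 0.2551 − 0.0971 = 0.1580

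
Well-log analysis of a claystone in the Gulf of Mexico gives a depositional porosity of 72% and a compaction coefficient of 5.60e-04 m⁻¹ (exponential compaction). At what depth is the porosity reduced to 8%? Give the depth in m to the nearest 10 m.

3920 m

Working in km (1 km = 1000 m; k in km⁻¹ = k in m⁻¹ × 1000):
Invert Athy's law: d = ln(φ₀/φ) / k
d = ln(0.72/0.08) / 0.56 = ln(9) / 0.56 = 2.1972 / 0.56 = 3.924 km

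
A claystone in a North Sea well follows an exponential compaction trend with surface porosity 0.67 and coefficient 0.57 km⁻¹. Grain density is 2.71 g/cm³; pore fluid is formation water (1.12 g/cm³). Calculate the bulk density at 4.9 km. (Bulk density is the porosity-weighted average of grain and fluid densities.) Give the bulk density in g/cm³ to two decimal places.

2.64 g/cm³

Porosity at depth: n = 0.67·exp(−0.57×4.9) = 0.67×0.0612 = 0.0410
Bulk density: ρ_b = (1−n)ρ_g + n·ρ_f = 0.9590×2.71 + 0.0410×1.12
       = 2.599 + 0.046 = 2.645 g/cm³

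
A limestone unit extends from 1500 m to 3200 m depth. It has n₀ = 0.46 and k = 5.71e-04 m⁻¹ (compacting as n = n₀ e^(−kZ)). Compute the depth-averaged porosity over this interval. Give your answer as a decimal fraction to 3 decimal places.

0.125

Working in km (1 km = 1000 m; k in km⁻¹ = k in m⁻¹ × 1000):
⟨n⟩ = (1/(Z₂−Z₁)) ∫ n₀ e^(−kZ) dZ = n₀·(e^(−k·Z₁) − e^(−k·Z₂)) / (k·(Z₂−Z₁))
e^(−0.571×1.5) = 0.4246; e^(−0.571×3.2) = 0.1609
⟨n⟩ = 0.46 × (0.4246 − 0.1609) / (0.571 × 1.7) = 0.46 × 0.2717 = 0.1250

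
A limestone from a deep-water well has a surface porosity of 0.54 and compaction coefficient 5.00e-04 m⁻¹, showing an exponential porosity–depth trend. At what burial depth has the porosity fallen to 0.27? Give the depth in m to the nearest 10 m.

Working in km (1 km = 1000 m; k in km⁻¹ = k in m⁻¹ × 1000):
Invert Athy's law: z = ln(phi₀/phi) / k
z = ln(0.54/0.27) / 0.5 = ln(2) / 0.5 = 0.6931 / 0.5 = 1.386 km

1390 m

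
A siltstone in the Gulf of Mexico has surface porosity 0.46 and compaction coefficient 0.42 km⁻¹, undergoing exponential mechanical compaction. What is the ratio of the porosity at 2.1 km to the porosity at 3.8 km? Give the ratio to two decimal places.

2.04

φ(d₁)/φ(d₂) = e^(−k·d₁)/e^(−k·d₂) = e^{k(d₂−d₁)}
= exp(0.42 × 1.7) = exp(0.714) = 2.0421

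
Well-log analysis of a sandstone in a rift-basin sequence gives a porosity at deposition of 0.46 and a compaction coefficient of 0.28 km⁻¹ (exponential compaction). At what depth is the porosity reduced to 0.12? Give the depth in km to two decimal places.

4.80 km

Invert Athy's law: d = ln(phi₀/phi) / k
d = ln(0.46/0.12) / 0.28 = ln(3.833) / 0.28 = 1.3437 / 0.28 = 4.799 km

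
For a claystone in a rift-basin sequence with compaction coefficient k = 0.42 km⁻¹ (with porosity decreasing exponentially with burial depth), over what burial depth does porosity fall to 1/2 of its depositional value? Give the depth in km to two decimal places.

1.65 km

n/n₀ = 1/2 ⇒ exp(−k·Z) = 1/2 ⇒ Z = ln(2) / k
Z = 0.6931 / 0.42 = 1.650 km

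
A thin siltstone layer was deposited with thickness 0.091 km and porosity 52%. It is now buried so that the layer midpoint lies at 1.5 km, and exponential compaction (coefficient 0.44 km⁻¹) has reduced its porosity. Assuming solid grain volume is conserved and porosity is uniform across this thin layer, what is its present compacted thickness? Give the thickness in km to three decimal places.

Porosity at 1.5 km: phi = 0.52·exp(−0.44×1.5) = 0.2688
Solid-volume conservation: h(1−phi) = h₀(1−phi₀) ⇒ h = h₀·(1−phi₀)/(1−phi)
h = 0.091 × (1 − 0.52)/(1 − 0.2688) = 0.091 × 0.6564 = 0.0597 km

0.060 km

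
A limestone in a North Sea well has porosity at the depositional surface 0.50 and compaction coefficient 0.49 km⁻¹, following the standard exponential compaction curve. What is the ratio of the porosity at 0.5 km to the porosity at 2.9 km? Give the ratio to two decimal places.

3.24

phi(z₁)/phi(z₂) = e^(−k·z₁)/e^(−k·z₂) = e^{k(z₂−z₁)}
= exp(0.49 × 2.4) = exp(1.176) = 3.2414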